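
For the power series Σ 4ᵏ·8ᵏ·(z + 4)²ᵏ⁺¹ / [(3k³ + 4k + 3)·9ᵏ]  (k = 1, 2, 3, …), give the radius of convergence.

Apply the ratio test: |a_{k+1}| / |a_k| = [(3k³ + 4k + 3)/(3(k+1)³ + 4(k+1) + 3)] · 4·8/9, which tends to 32/9 as k → ∞.
Since the exponent of (z + 4) increases by 2 each term, convergence requires |z + 4|² < 9/32, hence R = 3√2/8.

R = 3√2/8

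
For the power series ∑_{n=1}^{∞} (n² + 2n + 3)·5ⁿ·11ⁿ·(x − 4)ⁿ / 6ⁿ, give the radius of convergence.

Apply the ratio test: |a_{n+1}| / |a_n| = [((n+1)² + 2(n+1) + 3)/(n² + 2n + 3)] · 5·11/6, which tends to 55/6 as n → ∞.
Hence the series converges for |x − 4| < 1/(55/6) = 6/55, so the radius of convergence is 6/55.

R = 6/55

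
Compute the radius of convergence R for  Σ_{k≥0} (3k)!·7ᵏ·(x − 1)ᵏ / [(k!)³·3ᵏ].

R = 1/63

By the ratio test, |a_{k+1}/a_k| = (3k+1)·(3k+2)·(3k+3)/(k+1)³ · 7/3 → 63.
The series converges when 63 · |x − 1| < 1, giving R = 1/63.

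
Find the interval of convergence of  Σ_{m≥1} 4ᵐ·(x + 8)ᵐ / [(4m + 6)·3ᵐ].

The ratio of consecutive coefficients is [(4m + 6)/(4(m+1) + 6)] · 4/3 → 4/3.
Hence the series converges for |x + 8| < 1/(4/3) = 3/4, so the radius of convergence is 3/4.
When x = -29/4, the terms are asymptotic to a nonzero constant times 1/m, so the series diverges by limit comparison with Σ 1/m.
At x = -35/4: the terms alternate in sign and decrease monotonically to 0 in absolute value (size ~ c/m), so the alternating series test gives convergence.

[-35/4, -29/4)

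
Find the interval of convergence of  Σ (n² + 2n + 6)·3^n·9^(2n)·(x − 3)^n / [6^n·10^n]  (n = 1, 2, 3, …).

(223/81, 263/81)

The ratio of consecutive coefficients is [((n+1)² + 2(n+1) + 6)/(n² + 2n + 6)] · 3·81/(6·10) → 81/20.
The series converges when 81/20 · |x − 3| < 1, giving R = 20/81.
Endpoint x = 263/81: the terms have absolute value of order n², which does not tend to 0, so the series diverges by the divergence test.
Endpoint x = 223/81: the terms do not tend to 0, so the series diverges.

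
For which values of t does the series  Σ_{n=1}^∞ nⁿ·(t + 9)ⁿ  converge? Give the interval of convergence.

Root test: |a_n|^(1/n) = n → ∞.
Since the n-th root of |a_n| is unbounded, the series converges only at t = -9; R = 0.

{-9}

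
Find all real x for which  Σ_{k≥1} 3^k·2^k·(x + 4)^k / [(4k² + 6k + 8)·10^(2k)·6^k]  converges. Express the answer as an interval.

[-104, 96]

The ratio of consecutive coefficients is [(4k² + 6k + 8)/(4(k+1)² + 6(k+1) + 8)] · 3·2/(100·6) → 1/100.
The series converges when 1/100 · |x + 4| < 1, giving R = 100.
When x = 96, the series is dominated by a constant times Σ 1/k², which converges (p = 2 > 1).
At x = -104: the series is dominated by a constant times Σ 1/k², which converges (p = 2 > 1).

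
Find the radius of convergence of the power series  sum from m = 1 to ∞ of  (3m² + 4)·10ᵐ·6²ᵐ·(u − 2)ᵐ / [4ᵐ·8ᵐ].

The ratio of consecutive coefficients is [(3(m+1)² + 4)/(3m² + 4)] · 10·36/(4·8) → 45/4.
Hence the series converges for |u − 2| < 1/(45/4) = 4/45, so the radius of convergence is 4/45.

R = 4/45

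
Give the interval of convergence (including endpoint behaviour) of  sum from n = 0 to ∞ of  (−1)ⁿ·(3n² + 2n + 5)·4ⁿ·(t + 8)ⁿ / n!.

By the ratio test, |a_{n+1}/a_n| = (3(n+1)² + 2(n+1) + 5)/(3n² + 2n + 5) · 4 · 1/(n+1) → 0.
Since the limit is 0 < 1 for every t, the series converges on all of ℝ and R = ∞.

(−∞, ∞)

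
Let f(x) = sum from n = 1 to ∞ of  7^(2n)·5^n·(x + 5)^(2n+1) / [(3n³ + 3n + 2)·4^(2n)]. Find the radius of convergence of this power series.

By the ratio test, |a_{n+1}/a_n| = [(3n³ + 3n + 2)/(3(n+1)³ + 3(n+1) + 2)] · 49·5/16 → 245/16.
Successive powers of (x + 5) differ by 2, so the series converges when |x + 5|² · 245/16 < 1, i.e. |x + 5| < √(16/245). So R = 4√5/35.

R = 4√5/35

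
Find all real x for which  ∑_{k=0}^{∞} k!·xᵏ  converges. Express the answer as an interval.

{0}

By the ratio test, |a_{k+1}/a_k| = (k+1) → ∞.
Since the ratio → ∞, the series diverges for every x ≠ 0, and R = 0.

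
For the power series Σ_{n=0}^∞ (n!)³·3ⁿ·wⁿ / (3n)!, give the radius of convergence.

R = 9

By the ratio test, |a_{n+1}/a_n| = (n+1)³/[(3n+1)·(3n+2)·(3n+3)] · 3 → 1/9.
Convergence for |w| · 1/9 < 1, i.e. |w| < 9. So R = 9.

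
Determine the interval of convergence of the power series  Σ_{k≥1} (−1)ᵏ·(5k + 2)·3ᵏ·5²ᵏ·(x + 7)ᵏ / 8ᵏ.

(-533/75, -517/75)

Apply the ratio test: |a_{k+1}| / |a_k| = [(5(k+1) + 2)/(5k + 2)] · 3·25/8, which tends to 75/8 as k → ∞.
The series converges when 75/8 · |x + 7| < 1, giving R = 8/75.
Check x = -517/75: the terms have absolute value of order k, which does not tend to 0, so the series diverges by the divergence test.
Endpoint x = -533/75: the terms do not tend to 0, so the series diverges.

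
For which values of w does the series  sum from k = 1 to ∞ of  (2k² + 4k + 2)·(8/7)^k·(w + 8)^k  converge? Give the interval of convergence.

By the ratio test, |a_{k+1}/a_k| = [(2(k+1)² + 4(k+1) + 2)/(2k² + 4k + 2)] · 8/7 → 8/7.
Convergence for |w + 8| · 8/7 < 1, i.e. |w + 8| < 7/8. So R = 7/8.
Endpoint w = -57/8: the k-th term does not approach 0; divergence by the term test.
Endpoint w = -71/8: the k-th term does not approach 0; divergence by the term test.

(-71/8, -57/8)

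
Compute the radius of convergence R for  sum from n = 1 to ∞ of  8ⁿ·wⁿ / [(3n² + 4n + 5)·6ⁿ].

R = 3/4

By the ratio test, |a_{n+1}/a_n| = [(3n² + 4n + 5)/(3(n+1)² + 4(n+1) + 5)] · 8/6 → 4/3.
The series converges when 4/3 · |w| < 1, giving R = 3/4.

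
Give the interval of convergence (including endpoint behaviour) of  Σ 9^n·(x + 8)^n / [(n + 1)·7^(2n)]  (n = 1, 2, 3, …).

[-121/9, -23/9)

The ratio of consecutive coefficients is [(n + 1)/((n+1) + 1)] · 9/49 → 9/49.
The series converges when 9/49 · |x + 8| < 1, giving R = 49/9.
When x = -23/9, the terms behave like c/n; limit comparison with the harmonic series gives divergence.
Endpoint x = -121/9: convergence follows from the alternating series test (terms decrease monotonically to 0).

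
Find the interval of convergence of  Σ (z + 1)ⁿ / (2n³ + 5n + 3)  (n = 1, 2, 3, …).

[-2, 0]

Ratio test: |a_{n+1}/a_n| = (2n³ + 5n + 3)/(2(n+1)³ + 5(n+1) + 3) → 1 as n → ∞.
Convergence for |z + 1| < 1, so R = 1.
Endpoint z = 0: the series is dominated by a constant times Σ 1/n³, which converges (p = 3 > 1).
Check z = -2: the series is dominated by a constant times Σ 1/n³, which converges (p = 3 > 1).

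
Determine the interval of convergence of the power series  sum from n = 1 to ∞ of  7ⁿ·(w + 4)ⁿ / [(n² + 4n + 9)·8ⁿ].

[-36/7, -20/7]

By the ratio test, |a_{n+1}/a_n| = [(n² + 4n + 9)/((n+1)² + 4(n+1) + 9)] · 7/8 → 7/8.
Convergence for |w + 4| · 7/8 < 1, i.e. |w + 4| < 8/7. So R = 8/7.
At w = -20/7: the series is dominated by a constant times Σ 1/n², which converges (p = 2 > 1).
Check w = -36/7: the terms are on the order of 1/n², so the series converges absolutely by comparison with the p-series (p = 2 > 1).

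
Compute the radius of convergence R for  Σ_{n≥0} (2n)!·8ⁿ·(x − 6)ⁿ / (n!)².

Ratio test: |a_{n+1}/a_n| = (2n+1)·(2n+2)/(n+1)² · 8 → 32 as n → ∞.
Hence the series converges for |x − 6| < 1/(32) = 1/32, so the radius of convergence is 1/32.

R = 1/32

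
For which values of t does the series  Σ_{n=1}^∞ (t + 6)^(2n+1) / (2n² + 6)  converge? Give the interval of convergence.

[-7, -5]

By the ratio test, |a_{n+1}/a_n| = (2n² + 6)/(2(n+1)² + 6) → 1.
Successive powers of (t + 6) differ by 2, so the series converges when |t + 6|² · 1 < 1, i.e. |t + 6| < √(1) = 1. So R = 1.
Endpoint t = -5: the series is dominated by a constant times Σ 1/n², which converges (p = 2 > 1).
When t = -7, absolute convergence follows by limit comparison with Σ 1/n².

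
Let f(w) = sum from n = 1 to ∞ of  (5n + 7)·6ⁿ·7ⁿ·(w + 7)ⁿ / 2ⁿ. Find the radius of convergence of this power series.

R = 1/21

By the ratio test, |a_{n+1}/a_n| = [(5(n+1) + 7)/(5n + 7)] · 6·7/2 → 21.
Convergence for |w + 7| · 21 < 1, i.e. |w + 7| < 1/21. So R = 1/21.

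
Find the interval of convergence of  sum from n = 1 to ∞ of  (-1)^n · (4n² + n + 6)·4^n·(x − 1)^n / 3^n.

(1/4, 7/4)

Apply the ratio test: |a_{n+1}| / |a_n| = [(4(n+1)² + (n+1) + 6)/(4n² + n + 6)] · 4/3, which tends to 4/3 as n → ∞.
The series converges when 4/3 · |x − 1| < 1, giving R = 3/4.
Endpoint x = 7/4: the terms have absolute value of order n², which does not tend to 0, so the series diverges by the divergence test.
At x = 1/4: the terms do not tend to 0, so the series diverges.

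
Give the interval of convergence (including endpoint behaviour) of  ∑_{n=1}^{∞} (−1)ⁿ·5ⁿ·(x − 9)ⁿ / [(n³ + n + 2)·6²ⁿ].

The ratio of consecutive coefficients is [(n³ + n + 2)/((n+1)³ + (n+1) + 2)] · 5/36 → 5/36.
The series converges when 5/36 · |x − 9| < 1, giving R = 36/5.
Check x = 81/5: the terms are on the order of 1/n³, so the series converges absolutely by comparison with the p-series (p = 3 > 1).
When x = 9/5, the terms are on the order of 1/n³, so the series converges absolutely by comparison with the p-series (p = 3 > 1).

[9/5, 81/5]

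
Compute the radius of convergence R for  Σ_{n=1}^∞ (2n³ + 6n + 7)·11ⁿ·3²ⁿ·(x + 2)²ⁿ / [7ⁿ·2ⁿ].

The ratio of consecutive coefficients is [(2(n+1)³ + 6(n+1) + 7)/(2n³ + 6n + 7)] · 11·9/(7·2) → 99/14.
Successive powers of (x + 2) differ by 2, so the series converges when |x + 2|² · 99/14 < 1, i.e. |x + 2| < √(14/99). So R = √154/33.

R = √154/33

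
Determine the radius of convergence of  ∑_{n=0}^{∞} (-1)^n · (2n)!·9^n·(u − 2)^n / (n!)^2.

By the ratio test, |a_{n+1}/a_n| = (2n+1)·(2n+2)/(n+1)² · 9 → 36.
Hence the series converges for |u − 2| < 1/(36) = 1/36, so the radius of convergence is 1/36.

R = 1/36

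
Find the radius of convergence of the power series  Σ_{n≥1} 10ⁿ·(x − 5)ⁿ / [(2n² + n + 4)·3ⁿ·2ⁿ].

R = 3/5

By the ratio test, |a_{n+1}/a_n| = [(2n² + n + 4)/(2(n+1)² + (n+1) + 4)] · 10/(3·2) → 5/3.
The series converges when 5/3 · |x − 5| < 1, giving R = 3/5.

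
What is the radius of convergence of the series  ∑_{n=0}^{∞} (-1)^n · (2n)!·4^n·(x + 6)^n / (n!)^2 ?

By the ratio test, |a_{n+1}/a_n| = (2n+1)·(2n+2)/(n+1)² · 4 → 16.
Thus R = 1/(16) = 1/16.

R = 1/16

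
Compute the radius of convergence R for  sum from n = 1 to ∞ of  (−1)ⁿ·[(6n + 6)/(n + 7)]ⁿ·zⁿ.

Root test: |a_n|^(1/n) = (6n + 6)/(n + 7) → 6.
Hence the series converges for |z| < 1/(6) = 1/6, so the radius of convergence is 1/6.

R = 1/6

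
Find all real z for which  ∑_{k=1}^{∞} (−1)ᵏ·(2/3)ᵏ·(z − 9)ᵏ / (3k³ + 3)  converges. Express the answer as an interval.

[15/2, 21/2]

The ratio of consecutive coefficients is [(3k³ + 3)/(3(k+1)³ + 3)] · 2/3 → 2/3.
Thus R = 1/(2/3) = 3/2.
Check z = 21/2: the series is dominated by a constant times Σ 1/k³, which converges (p = 3 > 1).
Check z = 15/2: the series is dominated by a constant times Σ 1/k³, which converges (p = 3 > 1).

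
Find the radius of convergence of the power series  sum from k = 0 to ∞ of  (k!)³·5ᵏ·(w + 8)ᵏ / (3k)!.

R = 27/5

Ratio test: |a_{k+1}/a_k| = (k+1)³/[(3k+1)·(3k+2)·(3k+3)] · 5 → 5/27 as k → ∞.
The series converges when 5/27 · |w + 8| < 1, giving R = 27/5.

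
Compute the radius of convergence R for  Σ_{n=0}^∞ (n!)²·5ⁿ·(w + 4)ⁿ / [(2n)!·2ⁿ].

The ratio of consecutive coefficients is (n+1)²/[(2n+1)·(2n+2)] · 5/2 → 5/8.
Convergence for |w + 4| · 5/8 < 1, i.e. |w + 4| < 8/5. So R = 8/5.

R = 8/5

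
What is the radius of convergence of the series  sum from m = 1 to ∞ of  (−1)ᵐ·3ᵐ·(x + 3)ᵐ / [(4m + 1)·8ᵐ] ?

R = 8/3

Ratio test: |a_{m+1}/a_m| = [(4m + 1)/(4(m+1) + 1)] · 3/8 → 3/8 as m → ∞.
Hence the series converges for |x + 3| < 1/(3/8) = 8/3, so the radius of convergence is 8/3.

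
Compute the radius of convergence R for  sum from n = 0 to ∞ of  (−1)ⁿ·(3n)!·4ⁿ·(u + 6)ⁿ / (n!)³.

Apply the ratio test: |a_{n+1}| / |a_n| = (3n+1)·(3n+2)·(3n+3)/(n+1)³ · 4, which tends to 108 as n → ∞.
Thus R = 1/(108) = 1/108.

R = 1/108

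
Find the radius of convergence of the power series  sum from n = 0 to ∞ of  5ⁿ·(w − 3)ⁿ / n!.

R = ∞

By the ratio test, |a_{n+1}/a_n| = 5 · 1/(n+1) → 0.
The limit is 0, so the series converges for all w; R = ∞.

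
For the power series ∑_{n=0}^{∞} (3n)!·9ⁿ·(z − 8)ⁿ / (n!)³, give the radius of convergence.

R = 1/243

Ratio test: |a_{n+1}/a_n| = (3n+1)·(3n+2)·(3n+3)/(n+1)³ · 9 → 243 as n → ∞.
The series converges when 243 · |z − 8| < 1, giving R = 1/243.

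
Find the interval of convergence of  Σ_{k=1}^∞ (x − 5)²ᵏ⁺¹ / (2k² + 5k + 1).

[4, 6]

Apply the ratio test: |a_{k+1}| / |a_k| = (2k² + 5k + 1)/(2(k+1)² + 5(k+1) + 1), which tends to 1 as k → ∞.
Writing y = (x − 5)², the series in y has radius 1, so |x − 5| < √(1) = 1 and R = 1.
When x = 6, the series is dominated by a constant times Σ 1/k², which converges (p = 2 > 1).
Check x = 4: the series is dominated by a constant times Σ 1/k², which converges (p = 2 > 1).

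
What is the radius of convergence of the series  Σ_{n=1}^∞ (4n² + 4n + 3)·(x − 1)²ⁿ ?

R = 1

Apply the ratio test: |a_{n+1}| / |a_n| = (4(n+1)² + 4(n+1) + 3)/(4n² + 4n + 3), which tends to 1 as n → ∞.
Writing y = (x − 1)², the series in y has radius 1, so |x − 1| < √(1) = 1 and R = 1.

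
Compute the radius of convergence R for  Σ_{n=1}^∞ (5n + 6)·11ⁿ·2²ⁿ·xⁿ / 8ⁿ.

R = 2/11

Ratio test: |a_{n+1}/a_n| = [(5(n+1) + 6)/(5n + 6)] · 11·4/8 → 11/2 as n → ∞.
The series converges when 11/2 · |x| < 1, giving R = 2/11.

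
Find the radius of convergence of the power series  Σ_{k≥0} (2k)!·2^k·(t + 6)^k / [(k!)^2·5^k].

R = 5/8

Ratio test: |a_{k+1}/a_k| = (2k+1)·(2k+2)/(k+1)² · 2/5 → 8/5 as k → ∞.
Convergence for |t + 6| · 8/5 < 1, i.e. |t + 6| < 5/8. So R = 5/8.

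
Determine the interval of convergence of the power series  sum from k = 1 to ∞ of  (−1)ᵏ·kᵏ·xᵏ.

By the Cauchy root test, |a_k|^(1/k) = k → ∞.
The root grows without bound, so R = 0 (convergence only at x = 0).

{0}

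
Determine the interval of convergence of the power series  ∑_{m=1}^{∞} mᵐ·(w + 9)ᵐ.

Root test: |a_m|^(1/m) = m → ∞.
Since the m-th root of |a_m| is unbounded, the series converges only at w = -9; R = 0.

{-9}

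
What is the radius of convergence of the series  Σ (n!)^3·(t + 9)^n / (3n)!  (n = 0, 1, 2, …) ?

R = 27

Ratio test: |a_{n+1}/a_n| = (n+1)³/[(3n+1)·(3n+2)·(3n+3)] → 1/27 as n → ∞.
Convergence for |t + 9| · 1/27 < 1, i.e. |t + 9| < 27. So R = 27.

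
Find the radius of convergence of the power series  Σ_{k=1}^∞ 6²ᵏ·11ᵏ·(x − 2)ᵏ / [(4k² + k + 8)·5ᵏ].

R = 5/396

By the ratio test, |a_{k+1}/a_k| = [(4k² + k + 8)/(4(k+1)² + (k+1) + 8)] · 36·11/5 → 396/5.
Hence the series converges for |x − 2| < 1/(396/5) = 5/396, so the radius of convergence is 5/396.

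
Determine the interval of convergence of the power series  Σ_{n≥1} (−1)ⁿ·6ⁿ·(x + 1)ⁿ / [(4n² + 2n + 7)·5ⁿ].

[-11/6, -1/6]

Apply the ratio test: |a_{n+1}| / |a_n| = [(4n² + 2n + 7)/(4(n+1)² + 2(n+1) + 7)] · 6/5, which tends to 6/5 as n → ∞.
The series converges when 6/5 · |x + 1| < 1, giving R = 5/6.
At x = -1/6: absolute convergence follows by limit comparison with Σ 1/n².
Check x = -11/6: absolute convergence follows by limit comparison with Σ 1/n².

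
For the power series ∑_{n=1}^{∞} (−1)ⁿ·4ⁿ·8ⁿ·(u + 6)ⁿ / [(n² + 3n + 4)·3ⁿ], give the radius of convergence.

The ratio of consecutive coefficients is [(n² + 3n + 4)/((n+1)² + 3(n+1) + 4)] · 4·8/3 → 32/3.
The series converges when 32/3 · |u + 6| < 1, giving R = 3/32.

R = 3/32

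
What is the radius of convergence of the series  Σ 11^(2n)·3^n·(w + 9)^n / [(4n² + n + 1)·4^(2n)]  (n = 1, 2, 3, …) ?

R = 16/363

By the ratio test, |a_{n+1}/a_n| = [(4n² + n + 1)/(4(n+1)² + (n+1) + 1)] · 121·3/16 → 363/16.
Convergence for |w + 9| · 363/16 < 1, i.e. |w + 9| < 16/363. So R = 16/363.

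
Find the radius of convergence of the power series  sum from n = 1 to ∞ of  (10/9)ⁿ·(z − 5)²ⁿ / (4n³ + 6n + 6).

R = 3√10/10

Apply the ratio test: |a_{n+1}| / |a_n| = [(4n³ + 6n + 6)/(4(n+1)³ + 6(n+1) + 6)] · 10/9, which tends to 10/9 as n → ∞.
Successive powers of (z − 5) differ by 2, so the series converges when |z − 5|² · 10/9 < 1, i.e. |z − 5| < √(9/10). So R = 3√10/10.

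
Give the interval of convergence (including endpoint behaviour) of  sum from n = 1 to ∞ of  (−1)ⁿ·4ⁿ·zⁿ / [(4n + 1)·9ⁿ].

(-9/4, 9/4]

By the ratio test, |a_{n+1}/a_n| = [(4n + 1)/(4(n+1) + 1)] · 4/9 → 4/9.
Convergence for |z| · 4/9 < 1, i.e. |z| < 9/4. So R = 9/4.
Check z = 9/4: the terms alternate in sign and decrease monotonically to 0 in absolute value (size ~ c/n), so the alternating series test gives convergence.
Check z = -9/4: the terms are asymptotic to a nonzero constant times 1/n, so the series diverges by limit comparison with Σ 1/n.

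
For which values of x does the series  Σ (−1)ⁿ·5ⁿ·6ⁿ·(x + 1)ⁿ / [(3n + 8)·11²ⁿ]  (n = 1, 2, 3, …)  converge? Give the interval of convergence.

By the ratio test, |a_{n+1}/a_n| = [(3n + 8)/(3(n+1) + 8)] · 5·6/121 → 30/121.
Convergence for |x + 1| · 30/121 < 1, i.e. |x + 1| < 121/30. So R = 121/30.
Endpoint x = 91/30: the terms alternate in sign and decrease monotonically to 0 in absolute value (size ~ c/n), so the alternating series test gives convergence.
Check x = -151/30: the terms are asymptotic to a nonzero constant times 1/n, so the series diverges by limit comparison with Σ 1/n.

(-151/30, 91/30]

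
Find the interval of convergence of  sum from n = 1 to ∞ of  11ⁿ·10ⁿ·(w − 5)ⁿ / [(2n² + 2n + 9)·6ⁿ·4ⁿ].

Ratio test: |a_{n+1}/a_n| = [(2n² + 2n + 9)/(2(n+1)² + 2(n+1) + 9)] · 11·10/(6·4) → 55/12 as n → ∞.
The series converges when 55/12 · |w − 5| < 1, giving R = 12/55.
Endpoint w = 287/55: the terms are on the order of 1/n², so the series converges absolutely by comparison with the p-series (p = 2 > 1).
Check w = 263/55: the terms are on the order of 1/n², so the series converges absolutely by comparison with the p-series (p = 2 > 1).

[263/55, 287/55]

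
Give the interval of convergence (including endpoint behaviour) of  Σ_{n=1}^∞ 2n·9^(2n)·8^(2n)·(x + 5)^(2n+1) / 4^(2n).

The ratio of consecutive coefficients is [2(n+1)/2n] · 81·64/16 → 324.
Successive powers of (x + 5) differ by 2, so the series converges when |x + 5|² · 324 < 1, i.e. |x + 5| < √(1/324) = 1/18. So R = 1/18.
At x = -89/18: the terms have absolute value of order n, which does not tend to 0, so the series diverges by the divergence test.
When x = -91/18, the terms do not tend to 0, so the series diverges.

(-91/18, -89/18)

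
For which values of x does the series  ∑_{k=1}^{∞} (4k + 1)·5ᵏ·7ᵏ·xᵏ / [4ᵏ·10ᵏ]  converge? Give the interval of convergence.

Ratio test: |a_{k+1}/a_k| = [(4(k+1) + 1)/(4k + 1)] · 5·7/(4·10) → 7/8 as k → ∞.
Thus R = 1/(7/8) = 8/7.
At x = 8/7: the terms have absolute value of order k, which does not tend to 0, so the series diverges by the divergence test.
Check x = -8/7: the k-th term does not approach 0; divergence by the term test.

(-8/7, 8/7)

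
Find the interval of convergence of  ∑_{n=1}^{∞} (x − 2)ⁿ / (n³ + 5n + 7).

Apply the ratio test: |a_{n+1}| / |a_n| = (n³ + 5n + 7)/((n+1)³ + 5(n+1) + 7), which tends to 1 as n → ∞.
So the series converges when |x − 2| < 1 and diverges when |x − 2| > 1; R = 1.
Endpoint x = 3: the series is dominated by a constant times Σ 1/n³, which converges (p = 3 > 1).
Endpoint x = 1: the series is dominated by a constant times Σ 1/n³, which converges (p = 3 > 1).

[1, 3]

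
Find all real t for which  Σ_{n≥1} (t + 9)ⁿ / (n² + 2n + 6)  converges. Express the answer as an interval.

[-10, -8]

Ratio test: |a_{n+1}/a_n| = (n² + 2n + 6)/((n+1)² + 2(n+1) + 6) → 1 as n → ∞.
Hence R = 1.
Check t = -8: absolute convergence follows by limit comparison with Σ 1/n².
When t = -10, absolute convergence follows by limit comparison with Σ 1/n².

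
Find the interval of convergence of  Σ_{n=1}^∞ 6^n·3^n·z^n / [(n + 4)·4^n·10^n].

[-20/9, 20/9)

The ratio of consecutive coefficients is [(n + 4)/((n+1) + 4)] · 6·3/(4·10) → 9/20.
Convergence for |z| · 9/20 < 1, i.e. |z| < 20/9. So R = 20/9.
When z = 20/9, comparison with the harmonic series Σ 1/n shows the series diverges.
Endpoint z = -20/9: the terms alternate in sign and decrease monotonically to 0 in absolute value (size ~ c/n), so the alternating series test gives convergence.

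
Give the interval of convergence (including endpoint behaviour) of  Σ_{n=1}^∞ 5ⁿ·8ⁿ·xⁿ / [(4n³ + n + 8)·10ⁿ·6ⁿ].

The ratio of consecutive coefficients is [(4n³ + n + 8)/(4(n+1)³ + (n+1) + 8)] · 5·8/(10·6) → 2/3.
Hence the series converges for |x| < 1/(2/3) = 3/2, so the radius of convergence is 3/2.
When x = 3/2, the terms are on the order of 1/n³, so the series converges absolutely by comparison with the p-series (p = 3 > 1).
When x = -3/2, the terms are on the order of 1/n³, so the series converges absolutely by comparison with the p-series (p = 3 > 1).

[-3/2, 3/2]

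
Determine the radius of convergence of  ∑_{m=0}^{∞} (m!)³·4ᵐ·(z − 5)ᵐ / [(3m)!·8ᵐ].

R = 54

Apply the ratio test: |a_{m+1}| / |a_m| = (m+1)³/[(3m+1)·(3m+2)·(3m+3)] · 4/8, which tends to 1/54 as m → ∞.
Thus R = 1/(1/54) = 54.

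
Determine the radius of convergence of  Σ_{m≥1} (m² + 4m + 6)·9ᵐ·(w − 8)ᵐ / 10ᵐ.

R = 10/9

Ratio test: |a_{m+1}/a_m| = [((m+1)² + 4(m+1) + 6)/(m² + 4m + 6)] · 9/10 → 9/10 as m → ∞.
Convergence for |w − 8| · 9/10 < 1, i.e. |w − 8| < 10/9. So R = 10/9.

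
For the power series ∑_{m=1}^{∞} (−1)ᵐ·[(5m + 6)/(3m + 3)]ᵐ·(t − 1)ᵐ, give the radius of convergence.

R = 3/5

By the Cauchy root test, |a_m|^(1/m) = (5m + 6)/(3m + 3) → 5/3.
Thus R = 1/(5/3) = 3/5.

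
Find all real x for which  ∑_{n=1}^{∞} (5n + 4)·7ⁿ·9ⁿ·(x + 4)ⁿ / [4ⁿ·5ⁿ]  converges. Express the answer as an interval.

(-272/63, -232/63)

Ratio test: |a_{n+1}/a_n| = [(5(n+1) + 4)/(5n + 4)] · 7·9/(4·5) → 63/20 as n → ∞.
Thus R = 1/(63/20) = 20/63.
Endpoint x = -232/63: the terms do not tend to 0, so the series diverges.
Endpoint x = -272/63: the terms do not tend to 0, so the series diverges.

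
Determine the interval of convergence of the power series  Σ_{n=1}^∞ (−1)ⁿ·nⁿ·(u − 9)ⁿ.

Root test: |a_n|^(1/n) = n → ∞.
The root grows without bound, so R = 0 (convergence only at u = 9).

{9}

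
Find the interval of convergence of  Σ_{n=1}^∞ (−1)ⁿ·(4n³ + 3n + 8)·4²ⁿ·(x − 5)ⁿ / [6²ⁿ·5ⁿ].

(-25/4, 65/4)

Ratio test: |a_{n+1}/a_n| = [(4(n+1)³ + 3(n+1) + 8)/(4n³ + 3n + 8)] · 16/(36·5) → 4/45 as n → ∞.
Convergence for |x − 5| · 4/45 < 1, i.e. |x − 5| < 45/4. So R = 45/4.
When x = 65/4, the n-th term does not approach 0; divergence by the term test.
At x = -25/4: the n-th term does not approach 0; divergence by the term test.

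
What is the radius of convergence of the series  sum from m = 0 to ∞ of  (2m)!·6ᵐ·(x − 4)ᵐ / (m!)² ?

Ratio test: |a_{m+1}/a_m| = (2m+1)·(2m+2)/(m+1)² · 6 → 24 as m → ∞.
Convergence for |x − 4| · 24 < 1, i.e. |x − 4| < 1/24. So R = 1/24.

R = 1/24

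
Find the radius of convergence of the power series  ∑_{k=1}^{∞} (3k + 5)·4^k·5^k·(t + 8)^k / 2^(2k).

R = 1/5

The ratio of consecutive coefficients is [(3(k+1) + 5)/(3k + 5)] · 4·5/4 → 5.
Convergence for |t + 8| · 5 < 1, i.e. |t + 8| < 1/5. So R = 1/5.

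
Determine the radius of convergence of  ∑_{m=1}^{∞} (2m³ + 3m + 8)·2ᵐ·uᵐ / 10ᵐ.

Ratio test: |a_{m+1}/a_m| = [(2(m+1)³ + 3(m+1) + 8)/(2m³ + 3m + 8)] · 2/10 → 1/5 as m → ∞.
Hence the series converges for |u| < 1/(1/5) = 5, so the radius of convergence is 5.

R = 5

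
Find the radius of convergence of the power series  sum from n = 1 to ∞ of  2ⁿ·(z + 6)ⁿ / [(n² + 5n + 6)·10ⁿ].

R = 5

By the ratio test, |a_{n+1}/a_n| = [(n² + 5n + 6)/((n+1)² + 5(n+1) + 6)] · 2/10 → 1/5.
The series converges when 1/5 · |z + 6| < 1, giving R = 5.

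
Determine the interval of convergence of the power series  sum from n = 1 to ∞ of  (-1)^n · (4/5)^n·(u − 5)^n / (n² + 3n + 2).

By the ratio test, |a_{n+1}/a_n| = [(n² + 3n + 2)/((n+1)² + 3(n+1) + 2)] · 4/5 → 4/5.
The series converges when 4/5 · |u − 5| < 1, giving R = 5/4.
At u = 25/4: absolute convergence follows by limit comparison with Σ 1/n².
At u = 15/4: the series is dominated by a constant times Σ 1/n², which converges (p = 2 > 1).

[15/4, 25/4]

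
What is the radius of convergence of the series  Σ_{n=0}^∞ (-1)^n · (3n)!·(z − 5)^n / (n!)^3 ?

R = 1/27

By the ratio test, |a_{n+1}/a_n| = (3n+1)·(3n+2)·(3n+3)/(n+1)³ → 27.
Convergence for |z − 5| · 27 < 1, i.e. |z − 5| < 1/27. So R = 1/27.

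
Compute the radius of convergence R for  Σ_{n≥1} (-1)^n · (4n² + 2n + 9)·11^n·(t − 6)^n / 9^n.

R = 9/11

Ratio test: |a_{n+1}/a_n| = [(4(n+1)² + 2(n+1) + 9)/(4n² + 2n + 9)] · 11/9 → 11/9 as n → ∞.
Thus R = 1/(11/9) = 9/11.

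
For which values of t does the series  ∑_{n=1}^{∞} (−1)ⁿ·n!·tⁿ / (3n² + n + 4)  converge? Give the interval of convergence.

{0}

Apply the ratio test: |a_{n+1}| / |a_n| = (n+1) · (3n² + n + 4)/(3(n+1)² + (n+1) + 4), which tends to ∞ as n → ∞.
The ratio grows without bound, so the series diverges whenever t ≠ 0; it converges only at t = 0. R = 0.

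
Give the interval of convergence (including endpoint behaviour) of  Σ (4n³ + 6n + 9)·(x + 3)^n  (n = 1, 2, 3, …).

(-4, -2)

By the ratio test, |a_{n+1}/a_n| = (4(n+1)³ + 6(n+1) + 9)/(4n³ + 6n + 9) → 1.
Convergence for |x + 3| < 1, so R = 1.
At x = -2: the terms have absolute value of order n³, which does not tend to 0, so the series diverges by the divergence test.
When x = -4, the n-th term does not approach 0; divergence by the term test.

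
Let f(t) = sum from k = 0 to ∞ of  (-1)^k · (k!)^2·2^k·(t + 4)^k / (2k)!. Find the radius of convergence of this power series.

Ratio test: |a_{k+1}/a_k| = (k+1)²/[(2k+1)·(2k+2)] · 2 → 1/2 as k → ∞.
The series converges when 1/2 · |t + 4| < 1, giving R = 2.

R = 2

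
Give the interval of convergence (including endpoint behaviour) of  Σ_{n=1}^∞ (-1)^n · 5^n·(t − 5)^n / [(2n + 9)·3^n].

(22/5, 28/5]

Ratio test: |a_{n+1}/a_n| = [(2n + 9)/(2(n+1) + 9)] · 5/3 → 5/3 as n → ∞.
Thus R = 1/(5/3) = 3/5.
When t = 28/5, an alternating series whose terms decrease to 0 in absolute value, so it converges by the Leibniz criterion.
Endpoint t = 22/5: comparison with the harmonic series Σ 1/n shows the series diverges.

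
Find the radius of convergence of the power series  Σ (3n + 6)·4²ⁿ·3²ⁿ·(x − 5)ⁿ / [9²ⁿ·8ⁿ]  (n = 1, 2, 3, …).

R = 9/2

The ratio of consecutive coefficients is [(3(n+1) + 6)/(3n + 6)] · 16·9/(81·8) → 2/9.
Convergence for |x − 5| · 2/9 < 1, i.e. |x − 5| < 9/2. So R = 9/2.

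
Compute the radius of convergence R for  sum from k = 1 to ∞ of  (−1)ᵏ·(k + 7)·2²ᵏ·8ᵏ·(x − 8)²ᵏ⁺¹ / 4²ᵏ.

R = √2/2

Ratio test: |a_{k+1}/a_k| = [((k+1) + 7)/(k + 7)] · 4·8/16 → 2 as k → ∞.
Writing y = (x − 8)², the series in y has radius 1/2, so |x − 8| < √(1/2) and R = √2/2.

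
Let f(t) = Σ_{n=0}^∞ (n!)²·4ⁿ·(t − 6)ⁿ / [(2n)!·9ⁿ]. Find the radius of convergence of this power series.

Ratio test: |a_{n+1}/a_n| = (n+1)²/[(2n+1)·(2n+2)] · 4/9 → 1/9 as n → ∞.
Thus R = 1/(1/9) = 9.

R = 9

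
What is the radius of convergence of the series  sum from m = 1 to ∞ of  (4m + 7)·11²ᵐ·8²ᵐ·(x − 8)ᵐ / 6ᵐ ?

R = 3/3872

The ratio of consecutive coefficients is [(4(m+1) + 7)/(4m + 7)] · 121·64/6 → 3872/3.
Convergence for |x − 8| · 3872/3 < 1, i.e. |x − 8| < 3/3872. So R = 3/3872.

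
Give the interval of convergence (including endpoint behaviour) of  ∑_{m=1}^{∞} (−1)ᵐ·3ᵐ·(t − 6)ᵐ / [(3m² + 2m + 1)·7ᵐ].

Ratio test: |a_{m+1}/a_m| = [(3m² + 2m + 1)/(3(m+1)² + 2(m+1) + 1)] · 3/7 → 3/7 as m → ∞.
The series converges when 3/7 · |t − 6| < 1, giving R = 7/3.
Endpoint t = 25/3: the series is dominated by a constant times Σ 1/m², which converges (p = 2 > 1).
Endpoint t = 11/3: absolute convergence follows by limit comparison with Σ 1/m².

[11/3, 25/3]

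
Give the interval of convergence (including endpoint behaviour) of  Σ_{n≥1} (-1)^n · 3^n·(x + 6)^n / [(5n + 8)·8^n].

(-26/3, -10/3]

By the ratio test, |a_{n+1}/a_n| = [(5n + 8)/(5(n+1) + 8)] · 3/8 → 3/8.
Convergence for |x + 6| · 3/8 < 1, i.e. |x + 6| < 8/3. So R = 8/3.
Endpoint x = -10/3: the terms alternate in sign and decrease monotonically to 0 in absolute value (size ~ c/n), so the alternating series test gives convergence.
When x = -26/3, comparison with the harmonic series Σ 1/n shows the series diverges.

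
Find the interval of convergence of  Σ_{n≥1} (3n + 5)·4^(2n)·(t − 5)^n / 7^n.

Apply the ratio test: |a_{n+1}| / |a_n| = [(3(n+1) + 5)/(3n + 5)] · 16/7, which tends to 16/7 as n → ∞.
Thus R = 1/(16/7) = 7/16.
At t = 87/16: the n-th term does not approach 0; divergence by the term test.
At t = 73/16: the terms have absolute value of order n, which does not tend to 0, so the series diverges by the divergence test.

(73/16, 87/16)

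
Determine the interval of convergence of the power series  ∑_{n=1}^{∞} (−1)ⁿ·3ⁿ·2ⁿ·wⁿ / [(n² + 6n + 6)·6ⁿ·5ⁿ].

[-5, 5]

Apply the ratio test: |a_{n+1}| / |a_n| = [(n² + 6n + 6)/((n+1)² + 6(n+1) + 6)] · 3·2/(6·5), which tends to 1/5 as n → ∞.
Convergence for |w| · 1/5 < 1, i.e. |w| < 5. So R = 5.
Check w = 5: absolute convergence follows by limit comparison with Σ 1/n².
Endpoint w = -5: absolute convergence follows by limit comparison with Σ 1/n².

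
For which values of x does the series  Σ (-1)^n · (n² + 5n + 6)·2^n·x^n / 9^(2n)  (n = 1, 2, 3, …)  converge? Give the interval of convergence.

By the ratio test, |a_{n+1}/a_n| = [((n+1)² + 5(n+1) + 6)/(n² + 5n + 6)] · 2/81 → 2/81.
The series converges when 2/81 · |x| < 1, giving R = 81/2.
Check x = 81/2: the terms have absolute value of order n², which does not tend to 0, so the series diverges by the divergence test.
Check x = -81/2: the terms do not tend to 0, so the series diverges.

(-81/2, 81/2)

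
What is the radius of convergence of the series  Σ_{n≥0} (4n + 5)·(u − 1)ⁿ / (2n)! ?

R = ∞

The ratio of consecutive coefficients is (4(n+1) + 5)/(4n + 5) · 1/[(2n+1)·(2n+2)] → 0.
Since the limit is 0 < 1 for every u, the series converges on all of ℝ and R = ∞.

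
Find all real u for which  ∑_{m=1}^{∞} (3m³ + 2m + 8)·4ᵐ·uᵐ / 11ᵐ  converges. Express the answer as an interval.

(-11/4, 11/4)

Ratio test: |a_{m+1}/a_m| = [(3(m+1)³ + 2(m+1) + 8)/(3m³ + 2m + 8)] · 4/11 → 4/11 as m → ∞.
Hence the series converges for |u| < 1/(4/11) = 11/4, so the radius of convergence is 11/4.
At u = 11/4: the terms have absolute value of order m³, which does not tend to 0, so the series diverges by the divergence test.
At u = -11/4: the terms have absolute value of order m³, which does not tend to 0, so the series diverges by the divergence test.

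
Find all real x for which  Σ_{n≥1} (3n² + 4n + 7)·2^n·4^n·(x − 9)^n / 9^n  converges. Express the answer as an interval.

The ratio of consecutive coefficients is [(3(n+1)² + 4(n+1) + 7)/(3n² + 4n + 7)] · 2·4/9 → 8/9.
The series converges when 8/9 · |x − 9| < 1, giving R = 9/8.
When x = 81/8, the n-th term does not approach 0; divergence by the term test.
When x = 63/8, the n-th term does not approach 0; divergence by the term test.

(63/8, 81/8)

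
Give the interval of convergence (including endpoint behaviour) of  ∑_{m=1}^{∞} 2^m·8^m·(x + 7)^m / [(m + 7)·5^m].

Ratio test: |a_{m+1}/a_m| = [(m + 7)/((m+1) + 7)] · 2·8/5 → 16/5 as m → ∞.
Hence the series converges for |x + 7| < 1/(16/5) = 5/16, so the radius of convergence is 5/16.
Check x = -107/16: the terms are asymptotic to a nonzero constant times 1/m, so the series diverges by limit comparison with Σ 1/m.
Endpoint x = -117/16: the terms alternate in sign and decrease monotonically to 0 in absolute value (size ~ c/m), so the alternating series test gives convergence.

[-117/16, -107/16)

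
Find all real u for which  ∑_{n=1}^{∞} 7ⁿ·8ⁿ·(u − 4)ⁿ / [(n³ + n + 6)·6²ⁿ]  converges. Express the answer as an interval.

Ratio test: |a_{n+1}/a_n| = [(n³ + n + 6)/((n+1)³ + (n+1) + 6)] · 7·8/36 → 14/9 as n → ∞.
Hence the series converges for |u − 4| < 1/(14/9) = 9/14, so the radius of convergence is 9/14.
Endpoint u = 65/14: the terms are on the order of 1/n³, so the series converges absolutely by comparison with the p-series (p = 3 > 1).
Check u = 47/14: the terms are on the order of 1/n³, so the series converges absolutely by comparison with the p-series (p = 3 > 1).

[47/14, 65/14]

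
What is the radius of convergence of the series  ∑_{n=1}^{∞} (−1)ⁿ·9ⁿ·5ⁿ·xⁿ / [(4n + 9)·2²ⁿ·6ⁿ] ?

The ratio of consecutive coefficients is [(4n + 9)/(4(n+1) + 9)] · 9·5/(4·6) → 15/8.
Thus R = 1/(15/8) = 8/15.

R = 8/15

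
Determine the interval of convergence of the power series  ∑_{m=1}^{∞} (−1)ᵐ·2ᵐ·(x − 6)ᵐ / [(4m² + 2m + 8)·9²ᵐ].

The ratio of consecutive coefficients is [(4m² + 2m + 8)/(4(m+1)² + 2(m+1) + 8)] · 2/81 → 2/81.
Thus R = 1/(2/81) = 81/2.
When x = 93/2, absolute convergence follows by limit comparison with Σ 1/m².
Check x = -69/2: the series is dominated by a constant times Σ 1/m², which converges (p = 2 > 1).

[-69/2, 93/2]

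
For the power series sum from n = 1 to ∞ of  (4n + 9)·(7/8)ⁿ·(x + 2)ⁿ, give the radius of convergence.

Apply the ratio test: |a_{n+1}| / |a_n| = [(4(n+1) + 9)/(4n + 9)] · 7/8, which tends to 7/8 as n → ∞.
Hence the series converges for |x + 2| < 1/(7/8) = 8/7, so the radius of convergence is 8/7.

R = 8/7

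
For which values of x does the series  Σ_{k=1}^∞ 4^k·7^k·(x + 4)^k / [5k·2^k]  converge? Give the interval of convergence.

[-57/14, -55/14)

The ratio of consecutive coefficients is [5k/5(k+1)] · 4·7/2 → 14.
The series converges when 14 · |x + 4| < 1, giving R = 1/14.
When x = -55/14, comparison with the harmonic series Σ 1/k shows the series diverges.
When x = -57/14, convergence follows from the alternating series test (terms decrease monotonically to 0).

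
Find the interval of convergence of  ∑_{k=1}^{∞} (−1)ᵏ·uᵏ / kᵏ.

(−∞, ∞)

By the Cauchy root test, |a_k|^(1/k) = 1/k → 0.
The limit is 0 for every u, so R = ∞.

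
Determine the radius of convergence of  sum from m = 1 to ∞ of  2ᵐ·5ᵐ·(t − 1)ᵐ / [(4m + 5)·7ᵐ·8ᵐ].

The ratio of consecutive coefficients is [(4m + 5)/(4(m+1) + 5)] · 2·5/(7·8) → 5/28.
The series converges when 5/28 · |t − 1| < 1, giving R = 28/5.

R = 28/5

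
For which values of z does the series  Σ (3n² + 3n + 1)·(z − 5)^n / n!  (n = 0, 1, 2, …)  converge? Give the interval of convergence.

Apply the ratio test: |a_{n+1}| / |a_n| = (3(n+1)² + 3(n+1) + 1)/(3n² + 3n + 1) · 1/(n+1), which tends to 0 as n → ∞.
Since the limit is 0 < 1 for every z, the series converges on all of ℝ and R = ∞.

(−∞, ∞)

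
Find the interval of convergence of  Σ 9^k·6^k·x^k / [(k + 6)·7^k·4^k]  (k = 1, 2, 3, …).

Ratio test: |a_{k+1}/a_k| = [(k + 6)/((k+1) + 6)] · 9·6/(7·4) → 27/14 as k → ∞.
Thus R = 1/(27/14) = 14/27.
At x = 14/27: the terms behave like c/k; limit comparison with the harmonic series gives divergence.
Check x = -14/27: convergence follows from the alternating series test (terms decrease monotonically to 0).

[-14/27, 14/27)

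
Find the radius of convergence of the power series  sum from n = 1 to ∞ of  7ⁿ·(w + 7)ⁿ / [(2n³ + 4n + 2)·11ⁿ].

R = 11/7

The ratio of consecutive coefficients is [(2n³ + 4n + 2)/(2(n+1)³ + 4(n+1) + 2)] · 7/11 → 7/11.
Thus R = 1/(7/11) = 11/7.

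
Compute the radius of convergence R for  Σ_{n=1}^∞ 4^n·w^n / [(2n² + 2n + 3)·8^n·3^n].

R = 6

The ratio of consecutive coefficients is [(2n² + 2n + 3)/(2(n+1)² + 2(n+1) + 3)] · 4/(8·3) → 1/6.
Hence the series converges for |w| < 1/(1/6) = 6, so the radius of convergence is 6.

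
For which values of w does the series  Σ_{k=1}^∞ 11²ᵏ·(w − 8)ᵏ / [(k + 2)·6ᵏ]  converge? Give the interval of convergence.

[962/121, 974/121)

Ratio test: |a_{k+1}/a_k| = [(k + 2)/((k+1) + 2)] · 121/6 → 121/6 as k → ∞.
Thus R = 1/(121/6) = 6/121.
At w = 974/121: the terms behave like c/k; limit comparison with the harmonic series gives divergence.
At w = 962/121: an alternating series whose terms decrease to 0 in absolute value, so it converges by the Leibniz criterion.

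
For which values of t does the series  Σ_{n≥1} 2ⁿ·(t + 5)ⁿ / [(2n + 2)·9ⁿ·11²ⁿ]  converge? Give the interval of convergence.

Ratio test: |a_{n+1}/a_n| = [(2n + 2)/(2(n+1) + 2)] · 2/(9·121) → 2/1089 as n → ∞.
Hence the series converges for |t + 5| < 1/(2/1089) = 1089/2, so the radius of convergence is 1089/2.
When t = 1079/2, the terms are asymptotic to a nonzero constant times 1/n, so the series diverges by limit comparison with Σ 1/n.
Endpoint t = -1099/2: the terms alternate in sign and decrease monotonically to 0 in absolute value (size ~ c/n), so the alternating series test gives convergence.

[-1099/2, 1079/2)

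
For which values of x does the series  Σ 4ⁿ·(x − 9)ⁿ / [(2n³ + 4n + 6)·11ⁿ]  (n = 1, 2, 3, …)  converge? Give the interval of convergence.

[25/4, 47/4]

Ratio test: |a_{n+1}/a_n| = [(2n³ + 4n + 6)/(2(n+1)³ + 4(n+1) + 6)] · 4/11 → 4/11 as n → ∞.
Convergence for |x − 9| · 4/11 < 1, i.e. |x − 9| < 11/4. So R = 11/4.
When x = 47/4, the series is dominated by a constant times Σ 1/n³, which converges (p = 3 > 1).
Check x = 25/4: absolute convergence follows by limit comparison with Σ 1/n³.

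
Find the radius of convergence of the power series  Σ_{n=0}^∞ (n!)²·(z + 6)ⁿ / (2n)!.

The ratio of consecutive coefficients is (n+1)²/[(2n+1)·(2n+2)] → 1/4.
Hence the series converges for |z + 6| < 1/(1/4) = 4, so the radius of convergence is 4.

R = 4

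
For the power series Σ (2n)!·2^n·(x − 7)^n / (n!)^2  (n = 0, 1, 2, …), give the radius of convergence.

The ratio of consecutive coefficients is (2n+1)·(2n+2)/(n+1)² · 2 → 8.
Thus R = 1/(8) = 1/8.

R = 1/8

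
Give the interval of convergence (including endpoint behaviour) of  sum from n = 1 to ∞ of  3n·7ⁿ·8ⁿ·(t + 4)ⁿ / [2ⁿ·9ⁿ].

Ratio test: |a_{n+1}/a_n| = [3(n+1)/3n] · 7·8/(2·9) → 28/9 as n → ∞.
Hence the series converges for |t + 4| < 1/(28/9) = 9/28, so the radius of convergence is 9/28.
Endpoint t = -103/28: the n-th term does not approach 0; divergence by the term test.
When t = -121/28, the n-th term does not approach 0; divergence by the term test.

(-121/28, -103/28)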